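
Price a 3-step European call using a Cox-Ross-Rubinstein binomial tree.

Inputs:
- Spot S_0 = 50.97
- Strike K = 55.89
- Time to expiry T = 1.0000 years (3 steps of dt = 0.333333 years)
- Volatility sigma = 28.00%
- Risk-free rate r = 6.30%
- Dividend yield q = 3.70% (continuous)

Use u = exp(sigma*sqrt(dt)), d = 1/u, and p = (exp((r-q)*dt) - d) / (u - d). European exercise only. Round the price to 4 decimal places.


dt = T/N = 0.333333
u = exp(sigma*sqrt(dt)) = 1.175458; d = 1/u = 0.850732
p = (exp((r-q)*dt) - d) / (u - d) = 0.486478
Discount per step: exp(-r*dt) = 0.979219
Stock lattice S(k, i) with i counting down-moves:
  k=0: S(0,0) = 50.9700
  k=1: S(1,0) = 59.9131; S(1,1) = 43.3618
  k=2: S(2,0) = 70.4254; S(2,1) = 50.9700; S(2,2) = 36.8893
  k=3: S(3,0) = 82.7821; S(3,1) = 59.9131; S(3,2) = 43.3618; S(3,3) = 31.3829
Terminal payoffs V(N, i) = max(S_T - K, 0):
  V(3,0) = 26.892067; V(3,1) = 4.023107; V(3,2) = 0.000000; V(3,3) = 0.000000
Backward induction: V(k, i) = exp(-r*dt) * [p * V(k+1, i) + (1-p) * V(k+1, i+1)].
  V(2,0) = exp(-r*dt) * [p*26.892067 + (1-p)*4.023107] = 14.833563
  V(2,1) = exp(-r*dt) * [p*4.023107 + (1-p)*0.000000] = 1.916483
  V(2,2) = exp(-r*dt) * [p*0.000000 + (1-p)*0.000000] = 0.000000
  V(1,0) = exp(-r*dt) * [p*14.833563 + (1-p)*1.916483] = 8.029952
  V(1,1) = exp(-r*dt) * [p*1.916483 + (1-p)*0.000000] = 0.912953
  V(0,0) = exp(-r*dt) * [p*8.029952 + (1-p)*0.912953] = 4.284298

Answer: Price = V(0,0) = 4.2843


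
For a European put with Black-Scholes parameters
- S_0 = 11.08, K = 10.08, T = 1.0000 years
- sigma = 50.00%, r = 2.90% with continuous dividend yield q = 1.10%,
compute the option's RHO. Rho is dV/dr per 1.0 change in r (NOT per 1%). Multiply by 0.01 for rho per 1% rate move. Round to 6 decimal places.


d1 = 0.4751768374; d2 = -0.0248231626
phi(d1) = 0.3563524369; exp(-qT) = 0.9890602788; exp(-rT) = 0.9714164645
N(-d2) = 0.5099019922
Rho = -K*T*exp(-rT)*N(-d2) = -10.0800 * 1.0000 * 0.9714164645 * 0.5099019922 = -4.992898

Answer: Rho = -4.992898


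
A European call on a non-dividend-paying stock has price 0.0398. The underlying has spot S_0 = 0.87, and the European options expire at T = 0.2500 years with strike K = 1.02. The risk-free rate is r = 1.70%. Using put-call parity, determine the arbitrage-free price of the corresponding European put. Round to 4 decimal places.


Put-call parity: C - P = S_0 * exp(-qT) - K * exp(-rT).
S_0 * exp(-qT) = 0.8700 * 1.00000000 = 0.87000000
K * exp(-rT) = 1.0200 * 0.99575902 = 1.01567420
P = C - S*exp(-qT) + K*exp(-rT)
P = 0.0398 - 0.87000000 + 1.01567420 = 0.1855

Answer: Put price = 0.1855


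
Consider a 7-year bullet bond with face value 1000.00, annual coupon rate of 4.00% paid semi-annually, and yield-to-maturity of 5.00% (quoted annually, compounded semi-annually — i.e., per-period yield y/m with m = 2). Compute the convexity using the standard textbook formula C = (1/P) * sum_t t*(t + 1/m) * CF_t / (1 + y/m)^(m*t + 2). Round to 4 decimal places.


Answer: Convexity = 41.9134

Derivation:
Coupon per period c = face * coupon_rate / m = 20.000000
Periods per year m = 2; per-period yield y/m = 0.025000
Number of cashflows N = 14
Cashflows (t years, CF_t, discount factor 1/(1+y/m)^(m*t), PV):
  t = 0.5000: CF_t = 20.000000, DF = 0.975610, PV = 19.512195
  t = 1.0000: CF_t = 20.000000, DF = 0.951814, PV = 19.036288
  t = 1.5000: CF_t = 20.000000, DF = 0.928599, PV = 18.571988
  t = 2.0000: CF_t = 20.000000, DF = 0.905951, PV = 18.119013
  t = 2.5000: CF_t = 20.000000, DF = 0.883854, PV = 17.677086
  t = 3.0000: CF_t = 20.000000, DF = 0.862297, PV = 17.245937
  t = 3.5000: CF_t = 20.000000, DF = 0.841265, PV = 16.825305
  t = 4.0000: CF_t = 20.000000, DF = 0.820747, PV = 16.414931
  t = 4.5000: CF_t = 20.000000, DF = 0.800728, PV = 16.014567
  t = 5.0000: CF_t = 20.000000, DF = 0.781198, PV = 15.623968
  t = 5.5000: CF_t = 20.000000, DF = 0.762145, PV = 15.242896
  t = 6.0000: CF_t = 20.000000, DF = 0.743556, PV = 14.871118
  t = 6.5000: CF_t = 20.000000, DF = 0.725420, PV = 14.508408
  t = 7.0000: CF_t = 1020.000000, DF = 0.707727, PV = 721.881740
Price P = sum_t PV_t = 941.545439
Convexity numerator sum_t t*(t + 1/m) * CF_t / (1+y/m)^(m*t + 2):
  t = 0.5000: term = 9.285994
  t = 1.0000: term = 27.178519
  t = 1.5000: term = 53.031257
  t = 2.0000: term = 86.229687
  t = 2.5000: term = 126.189785
  t = 3.0000: term = 172.356780
  t = 3.5000: term = 224.203941
  t = 4.0000: term = 281.231425
  t = 4.5000: term = 342.965152
  t = 5.0000: term = 408.955737
  t = 5.5000: term = 478.777448
  t = 6.0000: term = 552.027213
  t = 6.5000: term = 628.323657
  t = 7.0000: term = 36072.615189
Convexity = (1/P) * sum = 39463.371783 / 941.545439 = 41.913401


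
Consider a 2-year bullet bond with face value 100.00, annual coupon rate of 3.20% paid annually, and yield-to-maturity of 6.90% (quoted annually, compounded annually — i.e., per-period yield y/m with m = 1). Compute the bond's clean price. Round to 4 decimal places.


Coupon per period c = face * coupon_rate / m = 3.200000
Periods per year m = 1; per-period yield y/m = 0.069000
Number of cashflows N = 2
Cashflows (t years, CF_t, discount factor 1/(1+y/m)^(m*t), PV):
  t = 1.0000: CF_t = 3.200000, DF = 0.935454, PV = 2.993452
  t = 2.0000: CF_t = 103.200000, DF = 0.875074, PV = 90.307597
Price P = sum_t PV_t = 93.301049

Answer: Price = 93.3010


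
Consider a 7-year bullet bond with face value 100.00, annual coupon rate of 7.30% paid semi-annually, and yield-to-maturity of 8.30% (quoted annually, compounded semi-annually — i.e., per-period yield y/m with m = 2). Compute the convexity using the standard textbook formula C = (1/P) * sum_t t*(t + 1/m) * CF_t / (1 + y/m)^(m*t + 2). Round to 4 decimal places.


Coupon per period c = face * coupon_rate / m = 3.650000
Periods per year m = 2; per-period yield y/m = 0.041500
Number of cashflows N = 14
Cashflows (t years, CF_t, discount factor 1/(1+y/m)^(m*t), PV):
  t = 0.5000: CF_t = 3.650000, DF = 0.960154, PV = 3.504561
  t = 1.0000: CF_t = 3.650000, DF = 0.921895, PV = 3.364917
  t = 1.5000: CF_t = 3.650000, DF = 0.885161, PV = 3.230837
  t = 2.0000: CF_t = 3.650000, DF = 0.849890, PV = 3.102100
  t = 2.5000: CF_t = 3.650000, DF = 0.816025, PV = 2.978492
  t = 3.0000: CF_t = 3.650000, DF = 0.783510, PV = 2.859810
  t = 3.5000: CF_t = 3.650000, DF = 0.752290, PV = 2.745857
  t = 4.0000: CF_t = 3.650000, DF = 0.722314, PV = 2.636445
  t = 4.5000: CF_t = 3.650000, DF = 0.693532, PV = 2.531392
  t = 5.0000: CF_t = 3.650000, DF = 0.665897, PV = 2.430525
  t = 5.5000: CF_t = 3.650000, DF = 0.639364, PV = 2.333678
  t = 6.0000: CF_t = 3.650000, DF = 0.613887, PV = 2.240689
  t = 6.5000: CF_t = 3.650000, DF = 0.589426, PV = 2.151406
  t = 7.0000: CF_t = 103.650000, DF = 0.565940, PV = 58.659650
Price P = sum_t PV_t = 94.770358
Convexity numerator sum_t t*(t + 1/m) * CF_t / (1+y/m)^(m*t + 2):
  t = 0.5000: term = 1.615418
  t = 1.0000: term = 4.653150
  t = 1.5000: term = 8.935477
  t = 2.0000: term = 14.299051
  t = 2.5000: term = 20.593929
  t = 3.0000: term = 27.682670
  t = 3.5000: term = 35.439487
  t = 4.0000: term = 43.749453
  t = 4.5000: term = 52.507745
  t = 5.0000: term = 61.618946
  t = 5.5000: term = 70.996385
  t = 6.0000: term = 80.561516
  t = 6.5000: term = 90.243337
  t = 7.0000: term = 2839.096938
Convexity = (1/P) * sum = 3351.993503 / 94.770358 = 35.369641

Answer: Convexity = 35.3696


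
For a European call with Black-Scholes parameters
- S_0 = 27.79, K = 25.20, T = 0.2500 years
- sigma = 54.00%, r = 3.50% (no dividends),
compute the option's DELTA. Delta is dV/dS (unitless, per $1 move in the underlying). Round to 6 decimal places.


Answer: Delta = 0.701857

Derivation:
d1 = 0.5297490712; d2 = 0.2597490712
phi(d1) = 0.3467138176; exp(-qT) = 1.0000000000; exp(-rT) = 0.9912881698
N(d1) = 0.7018570399
Delta = exp(-qT) * N(d1) = 1.0000000000 * 0.7018570399 = 0.701857


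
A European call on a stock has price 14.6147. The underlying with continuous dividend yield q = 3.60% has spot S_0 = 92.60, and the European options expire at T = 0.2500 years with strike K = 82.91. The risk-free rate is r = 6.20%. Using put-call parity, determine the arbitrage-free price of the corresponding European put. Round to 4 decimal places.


Put-call parity: C - P = S_0 * exp(-qT) - K * exp(-rT).
S_0 * exp(-qT) = 92.6000 * 0.99104038 = 91.77033907
K * exp(-rT) = 82.9100 * 0.98461951 = 81.63480330
P = C - S*exp(-qT) + K*exp(-rT)
P = 14.6147 - 91.77033907 + 81.63480330 = 4.4792

Answer: Put price = 4.4792


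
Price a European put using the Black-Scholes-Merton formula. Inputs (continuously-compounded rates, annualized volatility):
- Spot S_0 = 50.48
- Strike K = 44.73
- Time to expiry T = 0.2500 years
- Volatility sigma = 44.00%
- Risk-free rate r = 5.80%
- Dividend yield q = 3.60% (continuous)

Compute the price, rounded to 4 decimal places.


d1 = (ln(S/K) + (r - q + 0.5*sigma^2) * T) / (sigma * sqrt(T)) = 0.68469455
d2 = d1 - sigma * sqrt(T) = 0.46469455
exp(-rT) = 0.98560462; exp(-qT) = 0.99104038
P = K * exp(-rT) * N(-d2) - S_0 * exp(-qT) * N(-d1)
N(-d1) = 0.24676834; N(-d2) = 0.32107511
P = 44.7300 * 0.98560462 * 0.32107511 - 50.4800 * 0.99104038 * 0.24676834 = 1.8097

Answer: Price = 1.8097


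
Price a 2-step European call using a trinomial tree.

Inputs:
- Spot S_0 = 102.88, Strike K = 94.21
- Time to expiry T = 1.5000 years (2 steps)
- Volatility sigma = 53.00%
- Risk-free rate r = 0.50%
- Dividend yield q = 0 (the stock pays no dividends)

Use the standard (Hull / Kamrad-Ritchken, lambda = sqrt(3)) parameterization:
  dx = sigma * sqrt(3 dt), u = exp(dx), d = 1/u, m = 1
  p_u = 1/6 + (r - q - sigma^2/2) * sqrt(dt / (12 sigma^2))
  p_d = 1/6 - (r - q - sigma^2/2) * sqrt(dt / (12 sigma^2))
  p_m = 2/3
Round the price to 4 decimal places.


Answer: Price = V(0,0) = 26.7062

Derivation:
dt = T/N = 0.750000; dx = sigma*sqrt(3*dt) = 0.795000
u = exp(dx) = 2.214441; d = 1/u = 0.451581
p_u = 0.102775, p_m = 0.666667, p_d = 0.230558
Discount per step: exp(-r*dt) = 0.996257
Stock lattice S(k, j) with j the centered position index:
  k=0: S(0,+0) = 102.8800
  k=1: S(1,-1) = 46.4587; S(1,+0) = 102.8800; S(1,+1) = 227.8217
  k=2: S(2,-2) = 20.9799; S(2,-1) = 46.4587; S(2,+0) = 102.8800; S(2,+1) = 227.8217; S(2,+2) = 504.4977
Terminal payoffs V(N, j) = max(S_T - K, 0):
  V(2,-2) = 0.000000; V(2,-1) = 0.000000; V(2,+0) = 8.670000; V(2,+1) = 133.611690; V(2,+2) = 410.287690
Backward induction: V(k, j) = exp(-r*dt) * [p_u * V(k+1, j+1) + p_m * V(k+1, j) + p_d * V(k+1, j-1)]
  V(1,-1) = exp(-r*dt) * [p_u*8.670000 + p_m*0.000000 + p_d*0.000000] = 0.887725
  V(1,+0) = exp(-r*dt) * [p_u*133.611690 + p_m*8.670000 + p_d*0.000000] = 19.438930
  V(1,+1) = exp(-r*dt) * [p_u*410.287690 + p_m*133.611690 + p_d*8.670000] = 132.742064
  V(0,+0) = exp(-r*dt) * [p_u*132.742064 + p_m*19.438930 + p_d*0.887725] = 26.706209


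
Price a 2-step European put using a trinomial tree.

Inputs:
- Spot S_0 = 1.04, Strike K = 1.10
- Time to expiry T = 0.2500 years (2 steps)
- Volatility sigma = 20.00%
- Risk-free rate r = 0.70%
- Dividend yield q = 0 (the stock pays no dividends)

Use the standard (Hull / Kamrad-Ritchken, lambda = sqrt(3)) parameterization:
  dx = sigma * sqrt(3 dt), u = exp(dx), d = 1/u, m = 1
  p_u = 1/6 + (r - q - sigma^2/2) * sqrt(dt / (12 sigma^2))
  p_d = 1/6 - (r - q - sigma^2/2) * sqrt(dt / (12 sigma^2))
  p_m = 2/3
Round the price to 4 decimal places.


Answer: Price = V(0,0) = 0.0800

Derivation:
dt = T/N = 0.125000; dx = sigma*sqrt(3*dt) = 0.122474
u = exp(dx) = 1.130290; d = 1/u = 0.884728
p_u = 0.160033, p_m = 0.666667, p_d = 0.173301
Discount per step: exp(-r*dt) = 0.999125
Stock lattice S(k, j) with j the centered position index:
  k=0: S(0,+0) = 1.0400
  k=1: S(1,-1) = 0.9201; S(1,+0) = 1.0400; S(1,+1) = 1.1755
  k=2: S(2,-2) = 0.8141; S(2,-1) = 0.9201; S(2,+0) = 1.0400; S(2,+1) = 1.1755; S(2,+2) = 1.3287
Terminal payoffs V(N, j) = max(K - S_T, 0):
  V(2,-2) = 0.285946; V(2,-1) = 0.179882; V(2,+0) = 0.060000; V(2,+1) = 0.000000; V(2,+2) = 0.000000
Backward induction: V(k, j) = exp(-r*dt) * [p_u * V(k+1, j+1) + p_m * V(k+1, j) + p_d * V(k+1, j-1)]
  V(1,-1) = exp(-r*dt) * [p_u*0.060000 + p_m*0.179882 + p_d*0.285946] = 0.178922
  V(1,+0) = exp(-r*dt) * [p_u*0.000000 + p_m*0.060000 + p_d*0.179882] = 0.071111
  V(1,+1) = exp(-r*dt) * [p_u*0.000000 + p_m*0.000000 + p_d*0.060000] = 0.010389
  V(0,+0) = exp(-r*dt) * [p_u*0.010389 + p_m*0.071111 + p_d*0.178922] = 0.080007


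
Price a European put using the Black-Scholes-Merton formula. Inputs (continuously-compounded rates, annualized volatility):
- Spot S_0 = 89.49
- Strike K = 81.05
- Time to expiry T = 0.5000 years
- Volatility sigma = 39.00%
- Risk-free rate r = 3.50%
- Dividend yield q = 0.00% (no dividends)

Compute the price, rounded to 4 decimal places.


d1 = (ln(S/K) + (r - q + 0.5*sigma^2) * T) / (sigma * sqrt(T)) = 0.56055669
d2 = d1 - sigma * sqrt(T) = 0.28478504
exp(-rT) = 0.98265224; exp(-qT) = 1.00000000
P = K * exp(-rT) * N(-d2) - S_0 * exp(-qT) * N(-d1)
N(-d1) = 0.28754989; N(-d2) = 0.38790442
P = 81.0500 * 0.98265224 * 0.38790442 - 89.4900 * 1.00000000 * 0.28754989 = 5.1614

Answer: Price = 5.1614


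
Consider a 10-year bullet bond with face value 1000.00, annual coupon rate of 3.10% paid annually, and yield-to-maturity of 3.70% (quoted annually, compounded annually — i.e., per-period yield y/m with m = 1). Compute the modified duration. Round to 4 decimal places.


Coupon per period c = face * coupon_rate / m = 31.000000
Periods per year m = 1; per-period yield y/m = 0.037000
Number of cashflows N = 10
Cashflows (t years, CF_t, discount factor 1/(1+y/m)^(m*t), PV):
  t = 1.0000: CF_t = 31.000000, DF = 0.964320, PV = 29.893925
  t = 2.0000: CF_t = 31.000000, DF = 0.929913, PV = 28.827314
  t = 3.0000: CF_t = 31.000000, DF = 0.896734, PV = 27.798760
  t = 4.0000: CF_t = 31.000000, DF = 0.864739, PV = 26.806905
  t = 5.0000: CF_t = 31.000000, DF = 0.833885, PV = 25.850438
  t = 6.0000: CF_t = 31.000000, DF = 0.804132, PV = 24.928099
  t = 7.0000: CF_t = 31.000000, DF = 0.775441, PV = 24.038668
  t = 8.0000: CF_t = 31.000000, DF = 0.747773, PV = 23.180972
  t = 9.0000: CF_t = 31.000000, DF = 0.721093, PV = 22.353879
  t = 10.0000: CF_t = 1031.000000, DF = 0.695364, PV = 716.920669
Price P = sum_t PV_t = 950.599628
First compute Macaulay numerator sum_t t * PV_t:
  t * PV_t at t = 1.0000: 29.893925
  t * PV_t at t = 2.0000: 57.654628
  t * PV_t at t = 3.0000: 83.396280
  t * PV_t at t = 4.0000: 107.227618
  t * PV_t at t = 5.0000: 129.252192
  t * PV_t at t = 6.0000: 149.568592
  t * PV_t at t = 7.0000: 168.270676
  t * PV_t at t = 8.0000: 185.447776
  t * PV_t at t = 9.0000: 201.184907
  t * PV_t at t = 10.0000: 7169.206690
Macaulay duration D = 8281.103284 / 950.599628 = 8.711452
Modified duration = D / (1 + y/m) = 8.711452 / (1 + 0.037000) = 8.400629

Answer: Modified duration = 8.4006


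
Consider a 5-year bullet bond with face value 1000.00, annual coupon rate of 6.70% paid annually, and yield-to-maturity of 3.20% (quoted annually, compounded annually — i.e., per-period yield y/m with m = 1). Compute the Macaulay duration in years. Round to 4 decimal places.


Coupon per period c = face * coupon_rate / m = 67.000000
Periods per year m = 1; per-period yield y/m = 0.032000
Number of cashflows N = 5
Cashflows (t years, CF_t, discount factor 1/(1+y/m)^(m*t), PV):
  t = 1.0000: CF_t = 67.000000, DF = 0.968992, PV = 64.922481
  t = 2.0000: CF_t = 67.000000, DF = 0.938946, PV = 62.909380
  t = 3.0000: CF_t = 67.000000, DF = 0.909831, PV = 60.958702
  t = 4.0000: CF_t = 67.000000, DF = 0.881620, PV = 59.068510
  t = 5.0000: CF_t = 1067.000000, DF = 0.854283, PV = 911.519435
Price P = sum_t PV_t = 1159.378508
Macaulay numerator sum_t t * PV_t:
  t * PV_t at t = 1.0000: 64.922481
  t * PV_t at t = 2.0000: 125.818761
  t * PV_t at t = 3.0000: 182.876106
  t * PV_t at t = 4.0000: 236.274039
  t * PV_t at t = 5.0000: 4557.597176
Macaulay duration D = (sum_t t * PV_t) / P = 5167.488562 / 1159.378508 = 4.457120

Answer: Macaulay duration = 4.4571 years


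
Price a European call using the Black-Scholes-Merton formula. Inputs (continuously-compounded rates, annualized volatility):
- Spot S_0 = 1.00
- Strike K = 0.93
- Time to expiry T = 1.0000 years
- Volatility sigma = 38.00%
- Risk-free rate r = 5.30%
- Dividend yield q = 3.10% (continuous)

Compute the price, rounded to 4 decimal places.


Answer: Price = 0.1875

Derivation:
d1 = (ln(S/K) + (r - q + 0.5*sigma^2) * T) / (sigma * sqrt(T)) = 0.43887024
d2 = d1 - sigma * sqrt(T) = 0.05887024
exp(-rT) = 0.94838001; exp(-qT) = 0.96947557
C = S_0 * exp(-qT) * N(d1) - K * exp(-rT) * N(d2)
N(d1) = 0.66962222; N(d2) = 0.52347227
C = 1.0000 * 0.96947557 * 0.66962222 - 0.9300 * 0.94838001 * 0.52347227 = 0.1875


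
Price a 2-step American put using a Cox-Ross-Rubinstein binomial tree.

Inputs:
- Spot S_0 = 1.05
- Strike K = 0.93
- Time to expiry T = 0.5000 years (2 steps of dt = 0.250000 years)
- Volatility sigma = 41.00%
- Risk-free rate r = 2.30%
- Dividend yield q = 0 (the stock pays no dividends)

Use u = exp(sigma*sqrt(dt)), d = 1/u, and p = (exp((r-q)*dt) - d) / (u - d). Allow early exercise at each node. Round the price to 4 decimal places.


dt = T/N = 0.250000
u = exp(sigma*sqrt(dt)) = 1.227525; d = 1/u = 0.814647
p = (exp((r-q)*dt) - d) / (u - d) = 0.462895
Discount per step: exp(-r*dt) = 0.994266
Stock lattice S(k, i) with i counting down-moves:
  k=0: S(0,0) = 1.0500
  k=1: S(1,0) = 1.2889; S(1,1) = 0.8554
  k=2: S(2,0) = 1.5822; S(2,1) = 1.0500; S(2,2) = 0.6968
Terminal payoffs V(N, i) = max(K - S_T, 0):
  V(2,0) = 0.000000; V(2,1) = 0.000000; V(2,2) = 0.233167
Backward induction: V(k, i) = exp(-r*dt) * [p * V(k+1, i) + (1-p) * V(k+1, i+1)]; then take max(V_cont, immediate exercise) for American.
  V(1,0) = exp(-r*dt) * [p*0.000000 + (1-p)*0.000000] = 0.000000; exercise = 0.000000; V(1,0) = max -> 0.000000
  V(1,1) = exp(-r*dt) * [p*0.000000 + (1-p)*0.233167] = 0.124517; exercise = 0.074620; V(1,1) = max -> 0.124517
  V(0,0) = exp(-r*dt) * [p*0.000000 + (1-p)*0.124517] = 0.066495; exercise = 0.000000; V(0,0) = max -> 0.066495

Answer: Price = V(0,0) = 0.0665


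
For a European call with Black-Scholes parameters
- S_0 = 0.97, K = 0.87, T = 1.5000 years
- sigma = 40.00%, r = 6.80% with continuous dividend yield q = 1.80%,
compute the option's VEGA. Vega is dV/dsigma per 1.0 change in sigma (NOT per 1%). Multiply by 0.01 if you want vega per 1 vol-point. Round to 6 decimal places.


d1 = 0.6201349909; d2 = 0.1302370423
phi(d1) = 0.3291564081; exp(-qT) = 0.9733612415; exp(-rT) = 0.9030295517
Vega = S * exp(-qT) * phi(d1) * sqrt(T) = 0.9700 * 0.9733612415 * 0.3291564081 * 1.2247448714 = 0.380622

Answer: Vega = 0.380622


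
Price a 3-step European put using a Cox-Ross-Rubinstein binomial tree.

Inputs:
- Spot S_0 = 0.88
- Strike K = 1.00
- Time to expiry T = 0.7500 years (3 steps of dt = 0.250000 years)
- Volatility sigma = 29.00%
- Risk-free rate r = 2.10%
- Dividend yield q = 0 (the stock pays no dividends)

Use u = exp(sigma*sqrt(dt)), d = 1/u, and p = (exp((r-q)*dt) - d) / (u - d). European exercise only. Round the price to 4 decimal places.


dt = T/N = 0.250000
u = exp(sigma*sqrt(dt)) = 1.156040; d = 1/u = 0.865022
p = (exp((r-q)*dt) - d) / (u - d) = 0.481901
Discount per step: exp(-r*dt) = 0.994764
Stock lattice S(k, i) with i counting down-moves:
  k=0: S(0,0) = 0.8800
  k=1: S(1,0) = 1.0173; S(1,1) = 0.7612
  k=2: S(2,0) = 1.1761; S(2,1) = 0.8800; S(2,2) = 0.6585
  k=3: S(3,0) = 1.3596; S(3,1) = 1.0173; S(3,2) = 0.7612; S(3,3) = 0.5696
Terminal payoffs V(N, i) = max(K - S_T, 0):
  V(3,0) = 0.000000; V(3,1) = 0.000000; V(3,2) = 0.238780; V(3,3) = 0.430407
Backward induction: V(k, i) = exp(-r*dt) * [p * V(k+1, i) + (1-p) * V(k+1, i+1)].
  V(2,0) = exp(-r*dt) * [p*0.000000 + (1-p)*0.000000] = 0.000000
  V(2,1) = exp(-r*dt) * [p*0.000000 + (1-p)*0.238780] = 0.123064
  V(2,2) = exp(-r*dt) * [p*0.238780 + (1-p)*0.430407] = 0.336292
  V(1,0) = exp(-r*dt) * [p*0.000000 + (1-p)*0.123064] = 0.063426
  V(1,1) = exp(-r*dt) * [p*0.123064 + (1-p)*0.336292] = 0.232314
  V(0,0) = exp(-r*dt) * [p*0.063426 + (1-p)*0.232314] = 0.150136

Answer: Price = V(0,0) = 0.1501


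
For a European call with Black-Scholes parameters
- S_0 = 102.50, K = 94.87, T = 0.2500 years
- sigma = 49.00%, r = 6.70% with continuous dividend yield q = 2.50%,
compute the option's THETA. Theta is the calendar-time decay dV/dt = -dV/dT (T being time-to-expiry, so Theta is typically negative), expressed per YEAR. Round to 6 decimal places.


d1 = 0.4810929191; d2 = 0.2360929191
phi(d1) = 0.3553458524; exp(-qT) = 0.9937694906; exp(-rT) = 0.9833895013
Theta = -S*exp(-qT)*phi(d1)*sigma/(2*sqrt(T)) - r*K*exp(-rT)*N(d2) + q*S*exp(-qT)*N(d1)
N(d1) = 0.6847747698; N(d2) = 0.5933197158; sqrt(T) = 0.5000000000
Term 1 = -102.5000 * 0.9937694906 * 0.3553458524 * 0.4900 / (2 * 0.5000000000) = -17.7360480063
Term 2 = -0.0670 * 94.8700 * 0.9833895013 * 0.5933197158 = -3.7086688003
Term 3 = 0.0250 * 102.5000 * 0.9937694906 * 0.6847747698 = 1.7438024525
Theta = -17.7360480063 + (-3.7086688003) + (1.7438024525) = -19.700914

Answer: Theta = -19.700914


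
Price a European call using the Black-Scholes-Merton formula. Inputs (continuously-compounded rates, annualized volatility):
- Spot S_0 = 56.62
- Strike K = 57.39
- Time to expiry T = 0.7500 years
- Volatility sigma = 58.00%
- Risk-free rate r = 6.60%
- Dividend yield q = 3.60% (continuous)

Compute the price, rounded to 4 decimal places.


d1 = (ln(S/K) + (r - q + 0.5*sigma^2) * T) / (sigma * sqrt(T)) = 0.26904962
d2 = d1 - sigma * sqrt(T) = -0.23324511
exp(-rT) = 0.95170516; exp(-qT) = 0.97336124
C = S_0 * exp(-qT) * N(d1) - K * exp(-rT) * N(d2)
N(d1) = 0.60605425; N(d2) = 0.40778554
C = 56.6200 * 0.97336124 * 0.60605425 - 57.3900 * 0.95170516 * 0.40778554 = 11.1281

Answer: Price = 11.1281


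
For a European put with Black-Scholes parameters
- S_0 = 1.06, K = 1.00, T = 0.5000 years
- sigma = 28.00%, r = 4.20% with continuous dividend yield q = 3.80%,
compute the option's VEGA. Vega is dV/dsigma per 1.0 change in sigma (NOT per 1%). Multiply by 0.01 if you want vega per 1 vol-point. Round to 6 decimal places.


Answer: Vega = 0.270466

Derivation:
d1 = 0.4033989039; d2 = 0.2054090051
phi(d1) = 0.3677676703; exp(-qT) = 0.9811793622; exp(-rT) = 0.9792189646
Vega = S * exp(-qT) * phi(d1) * sqrt(T) = 1.0600 * 0.9811793622 * 0.3677676703 * 0.7071067812 = 0.270466


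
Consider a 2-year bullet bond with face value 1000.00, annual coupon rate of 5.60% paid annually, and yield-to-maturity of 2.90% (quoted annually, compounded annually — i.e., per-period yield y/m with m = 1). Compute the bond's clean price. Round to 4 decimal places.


Answer: Price = 1051.7386

Derivation:
Coupon per period c = face * coupon_rate / m = 56.000000
Periods per year m = 1; per-period yield y/m = 0.029000
Number of cashflows N = 2
Cashflows (t years, CF_t, discount factor 1/(1+y/m)^(m*t), PV):
  t = 1.0000: CF_t = 56.000000, DF = 0.971817, PV = 54.421769
  t = 2.0000: CF_t = 1056.000000, DF = 0.944429, PV = 997.316878
Price P = sum_t PV_t = 1051.738646


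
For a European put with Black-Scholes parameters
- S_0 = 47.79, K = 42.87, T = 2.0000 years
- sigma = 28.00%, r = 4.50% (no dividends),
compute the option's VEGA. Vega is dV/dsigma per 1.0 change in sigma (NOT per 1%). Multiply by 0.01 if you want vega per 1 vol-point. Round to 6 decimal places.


d1 = 0.6996420872; d2 = 0.3036622897
phi(d1) = 0.3123321549; exp(-qT) = 1.0000000000; exp(-rT) = 0.9139311853
Vega = S * exp(-qT) * phi(d1) * sqrt(T) = 47.7900 * 1.0000000000 * 0.3123321549 * 1.4142135624 = 21.109052

Answer: Vega = 21.109052


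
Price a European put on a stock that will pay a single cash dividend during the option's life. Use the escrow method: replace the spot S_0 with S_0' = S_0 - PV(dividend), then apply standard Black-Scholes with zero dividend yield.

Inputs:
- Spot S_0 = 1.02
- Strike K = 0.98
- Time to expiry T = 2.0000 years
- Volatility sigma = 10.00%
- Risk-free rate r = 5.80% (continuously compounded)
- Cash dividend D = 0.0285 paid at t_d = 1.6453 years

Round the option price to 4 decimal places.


PV(D) = D * exp(-r * t_d) = 0.0285 * 0.90898435 = 0.02590605
S_0' = S_0 - PV(D) = 1.0200 - 0.02590605 = 0.99409395
d1 = (ln(S_0'/K) + (r + sigma^2/2)*T) / (sigma*sqrt(T)) = 0.99192334
d2 = d1 - sigma*sqrt(T) = 0.85050198
exp(-rT) = 0.89047522
N(-d1) = 0.16061746; N(-d2) = 0.19752303
P = K * exp(-rT) * N(-d2) - S_0' * N(-d1) = 0.9800 * 0.89047522 * 0.19752303 - 0.99409395 * 0.16061746 = 0.0127

Answer: Price = 0.0127


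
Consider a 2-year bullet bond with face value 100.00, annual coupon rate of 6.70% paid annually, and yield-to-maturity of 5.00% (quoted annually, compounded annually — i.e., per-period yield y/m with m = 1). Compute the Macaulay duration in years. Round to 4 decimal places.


Coupon per period c = face * coupon_rate / m = 6.700000
Periods per year m = 1; per-period yield y/m = 0.050000
Number of cashflows N = 2
Cashflows (t years, CF_t, discount factor 1/(1+y/m)^(m*t), PV):
  t = 1.0000: CF_t = 6.700000, DF = 0.952381, PV = 6.380952
  t = 2.0000: CF_t = 106.700000, DF = 0.907029, PV = 96.780045
Price P = sum_t PV_t = 103.160998
Macaulay numerator sum_t t * PV_t:
  t * PV_t at t = 1.0000: 6.380952
  t * PV_t at t = 2.0000: 193.560091
Macaulay duration D = (sum_t t * PV_t) / P = 199.941043 / 103.160998 = 1.938146

Answer: Macaulay duration = 1.9381 years


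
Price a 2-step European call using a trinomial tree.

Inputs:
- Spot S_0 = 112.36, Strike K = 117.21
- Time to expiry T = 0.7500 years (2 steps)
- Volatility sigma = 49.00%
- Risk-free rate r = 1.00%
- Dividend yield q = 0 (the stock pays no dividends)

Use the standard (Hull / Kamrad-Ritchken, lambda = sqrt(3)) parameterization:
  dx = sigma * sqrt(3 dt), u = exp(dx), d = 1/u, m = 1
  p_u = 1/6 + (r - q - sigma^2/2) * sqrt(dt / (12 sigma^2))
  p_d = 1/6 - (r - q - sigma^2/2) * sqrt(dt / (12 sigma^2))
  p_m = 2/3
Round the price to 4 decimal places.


dt = T/N = 0.375000; dx = sigma*sqrt(3*dt) = 0.519723
u = exp(dx) = 1.681563; d = 1/u = 0.594685
p_u = 0.126964, p_m = 0.666667, p_d = 0.206369
Discount per step: exp(-r*dt) = 0.996257
Stock lattice S(k, j) with j the centered position index:
  k=0: S(0,+0) = 112.3600
  k=1: S(1,-1) = 66.8188; S(1,+0) = 112.3600; S(1,+1) = 188.9404
  k=2: S(2,-2) = 39.7361; S(2,-1) = 66.8188; S(2,+0) = 112.3600; S(2,+1) = 188.9404; S(2,+2) = 317.7151
Terminal payoffs V(N, j) = max(S_T - K, 0):
  V(2,-2) = 0.000000; V(2,-1) = 0.000000; V(2,+0) = 0.000000; V(2,+1) = 71.730374; V(2,+2) = 200.505069
Backward induction: V(k, j) = exp(-r*dt) * [p_u * V(k+1, j+1) + p_m * V(k+1, j) + p_d * V(k+1, j-1)]
  V(1,-1) = exp(-r*dt) * [p_u*0.000000 + p_m*0.000000 + p_d*0.000000] = 0.000000
  V(1,+0) = exp(-r*dt) * [p_u*71.730374 + p_m*0.000000 + p_d*0.000000] = 9.073092
  V(1,+1) = exp(-r*dt) * [p_u*200.505069 + p_m*71.730374 + p_d*0.000000] = 73.002913
  V(0,+0) = exp(-r*dt) * [p_u*73.002913 + p_m*9.073092 + p_d*0.000000] = 15.260141

Answer: Price = V(0,0) = 15.2601


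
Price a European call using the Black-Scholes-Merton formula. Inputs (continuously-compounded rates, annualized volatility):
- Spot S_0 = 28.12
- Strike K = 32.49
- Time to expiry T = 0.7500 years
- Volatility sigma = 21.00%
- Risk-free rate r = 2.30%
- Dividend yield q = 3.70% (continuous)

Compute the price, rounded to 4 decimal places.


d1 = (ln(S/K) + (r - q + 0.5*sigma^2) * T) / (sigma * sqrt(T)) = -0.76107843
d2 = d1 - sigma * sqrt(T) = -0.94294376
exp(-rT) = 0.98289793; exp(-qT) = 0.97263149
C = S_0 * exp(-qT) * N(d1) - K * exp(-rT) * N(d2)
N(d1) = 0.22330511; N(d2) = 0.17285483
C = 28.1200 * 0.97263149 * 0.22330511 - 32.4900 * 0.98289793 * 0.17285483 = 0.5875

Answer: Price = 0.5875


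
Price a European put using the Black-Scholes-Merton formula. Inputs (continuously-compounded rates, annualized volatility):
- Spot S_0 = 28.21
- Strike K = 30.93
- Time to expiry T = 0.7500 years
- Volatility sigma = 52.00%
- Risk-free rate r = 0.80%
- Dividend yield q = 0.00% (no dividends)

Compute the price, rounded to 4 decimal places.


d1 = (ln(S/K) + (r - q + 0.5*sigma^2) * T) / (sigma * sqrt(T)) = 0.03408573
d2 = d1 - sigma * sqrt(T) = -0.41624748
exp(-rT) = 0.99401796; exp(-qT) = 1.00000000
P = K * exp(-rT) * N(-d2) - S_0 * exp(-qT) * N(-d1)
N(-d1) = 0.48640439; N(-d2) = 0.66138554
P = 30.9300 * 0.99401796 * 0.66138554 - 28.2100 * 1.00000000 * 0.48640439 = 6.6128

Answer: Price = 6.6128


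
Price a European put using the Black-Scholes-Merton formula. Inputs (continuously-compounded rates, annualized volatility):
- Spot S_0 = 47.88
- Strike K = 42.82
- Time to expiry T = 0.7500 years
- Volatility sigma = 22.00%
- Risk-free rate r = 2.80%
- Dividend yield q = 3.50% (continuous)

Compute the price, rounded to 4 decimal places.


d1 = (ln(S/K) + (r - q + 0.5*sigma^2) * T) / (sigma * sqrt(T)) = 0.65394154
d2 = d1 - sigma * sqrt(T) = 0.46341595
exp(-rT) = 0.97921896; exp(-qT) = 0.97409154
P = K * exp(-rT) * N(-d2) - S_0 * exp(-qT) * N(-d1)
N(-d1) = 0.25657473; N(-d2) = 0.32153312
P = 42.8200 * 0.97921896 * 0.32153312 - 47.8800 * 0.97409154 * 0.25657473 = 1.5154

Answer: Price = 1.5154


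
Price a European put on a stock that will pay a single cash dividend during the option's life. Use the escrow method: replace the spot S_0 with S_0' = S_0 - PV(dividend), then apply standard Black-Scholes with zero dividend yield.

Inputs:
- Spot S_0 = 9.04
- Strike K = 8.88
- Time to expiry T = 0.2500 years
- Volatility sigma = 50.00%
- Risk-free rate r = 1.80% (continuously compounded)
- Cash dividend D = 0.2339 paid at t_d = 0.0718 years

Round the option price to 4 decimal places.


PV(D) = D * exp(-r * t_d) = 0.2339 * 0.99870843 = 0.23359790
S_0' = S_0 - PV(D) = 9.0400 - 0.23359790 = 8.80640210
d1 = (ln(S_0'/K) + (r + sigma^2/2)*T) / (sigma*sqrt(T)) = 0.10970964
d2 = d1 - sigma*sqrt(T) = -0.14029036
exp(-rT) = 0.99551011
N(-d1) = 0.45631983; N(-d2) = 0.55578471
P = K * exp(-rT) * N(-d2) - S_0' * N(-d1) = 8.8800 * 0.99551011 * 0.55578471 - 8.80640210 * 0.45631983 = 0.8947

Answer: Price = 0.8947


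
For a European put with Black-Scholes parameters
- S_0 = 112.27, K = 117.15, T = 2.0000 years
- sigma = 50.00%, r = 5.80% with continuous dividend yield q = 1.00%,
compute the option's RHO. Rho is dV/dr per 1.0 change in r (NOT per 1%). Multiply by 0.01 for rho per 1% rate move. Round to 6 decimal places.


Answer: Rho = -127.160701

Derivation:
d1 = 0.4291452544; d2 = -0.2779615268
phi(d1) = 0.3638471715; exp(-qT) = 0.9801986733; exp(-rT) = 0.8904752233
N(-d2) = 0.6094790537
Rho = -K*T*exp(-rT)*N(-d2) = -117.1500 * 2.0000 * 0.8904752233 * 0.6094790537 = -127.160701


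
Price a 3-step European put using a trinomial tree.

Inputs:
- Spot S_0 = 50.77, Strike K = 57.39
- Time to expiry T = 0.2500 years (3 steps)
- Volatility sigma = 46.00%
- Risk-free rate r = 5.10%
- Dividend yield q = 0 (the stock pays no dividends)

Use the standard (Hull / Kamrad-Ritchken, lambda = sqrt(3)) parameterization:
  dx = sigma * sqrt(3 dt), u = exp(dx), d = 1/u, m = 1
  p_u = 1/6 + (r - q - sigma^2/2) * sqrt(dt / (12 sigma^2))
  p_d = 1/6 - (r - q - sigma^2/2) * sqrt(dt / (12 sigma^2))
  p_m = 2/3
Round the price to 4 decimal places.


Answer: Price = V(0,0) = 8.6053

Derivation:
dt = T/N = 0.083333; dx = sigma*sqrt(3*dt) = 0.230000
u = exp(dx) = 1.258600; d = 1/u = 0.794534
p_u = 0.156739, p_m = 0.666667, p_d = 0.176594
Discount per step: exp(-r*dt) = 0.995759
Stock lattice S(k, j) with j the centered position index:
  k=0: S(0,+0) = 50.7700
  k=1: S(1,-1) = 40.3385; S(1,+0) = 50.7700; S(1,+1) = 63.8991
  k=2: S(2,-2) = 32.0503; S(2,-1) = 40.3385; S(2,+0) = 50.7700; S(2,+1) = 63.8991; S(2,+2) = 80.4234
  k=3: S(3,-3) = 25.4650; S(3,-2) = 32.0503; S(3,-1) = 40.3385; S(3,+0) = 50.7700; S(3,+1) = 63.8991; S(3,+2) = 80.4234; S(3,+3) = 101.2209
Terminal payoffs V(N, j) = max(K - S_T, 0):
  V(3,-3) = 31.924983; V(3,-2) = 25.339729; V(3,-1) = 17.051529; V(3,+0) = 6.620000; V(3,+1) = 0.000000; V(3,+2) = 0.000000; V(3,+3) = 0.000000
Backward induction: V(k, j) = exp(-r*dt) * [p_u * V(k+1, j+1) + p_m * V(k+1, j) + p_d * V(k+1, j-1)]
  V(2,-2) = exp(-r*dt) * [p_u*17.051529 + p_m*25.339729 + p_d*31.924983] = 25.096674
  V(2,-1) = exp(-r*dt) * [p_u*6.620000 + p_m*17.051529 + p_d*25.339729] = 16.808560
  V(2,+0) = exp(-r*dt) * [p_u*0.000000 + p_m*6.620000 + p_d*17.051529] = 7.393047
  V(2,+1) = exp(-r*dt) * [p_u*0.000000 + p_m*0.000000 + p_d*6.620000] = 1.164096
  V(2,+2) = exp(-r*dt) * [p_u*0.000000 + p_m*0.000000 + p_d*0.000000] = 0.000000
  V(1,-1) = exp(-r*dt) * [p_u*7.393047 + p_m*16.808560 + p_d*25.096674] = 16.725180
  V(1,+0) = exp(-r*dt) * [p_u*1.164096 + p_m*7.393047 + p_d*16.808560] = 8.045187
  V(1,+1) = exp(-r*dt) * [p_u*0.000000 + p_m*1.164096 + p_d*7.393047] = 2.072805
  V(0,+0) = exp(-r*dt) * [p_u*2.072805 + p_m*8.045187 + p_d*16.725180] = 8.605267


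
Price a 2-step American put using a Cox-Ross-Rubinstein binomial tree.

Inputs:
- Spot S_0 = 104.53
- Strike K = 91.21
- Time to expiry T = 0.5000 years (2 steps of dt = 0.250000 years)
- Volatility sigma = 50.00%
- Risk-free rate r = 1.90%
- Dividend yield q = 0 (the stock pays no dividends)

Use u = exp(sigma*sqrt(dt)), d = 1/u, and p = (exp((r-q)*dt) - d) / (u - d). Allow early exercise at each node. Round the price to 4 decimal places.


Answer: Price = V(0,0) = 8.4164

Derivation:
dt = T/N = 0.250000
u = exp(sigma*sqrt(dt)) = 1.284025; d = 1/u = 0.778801
p = (exp((r-q)*dt) - d) / (u - d) = 0.447248
Discount per step: exp(-r*dt) = 0.995261
Stock lattice S(k, i) with i counting down-moves:
  k=0: S(0,0) = 104.5300
  k=1: S(1,0) = 134.2192; S(1,1) = 81.4080
  k=2: S(2,0) = 172.3408; S(2,1) = 104.5300; S(2,2) = 63.4006
Terminal payoffs V(N, i) = max(K - S_T, 0):
  V(2,0) = 0.000000; V(2,1) = 0.000000; V(2,2) = 27.809350
Backward induction: V(k, i) = exp(-r*dt) * [p * V(k+1, i) + (1-p) * V(k+1, i+1)]; then take max(V_cont, immediate exercise) for American.
  V(1,0) = exp(-r*dt) * [p*0.000000 + (1-p)*0.000000] = 0.000000; exercise = 0.000000; V(1,0) = max -> 0.000000
  V(1,1) = exp(-r*dt) * [p*0.000000 + (1-p)*27.809350] = 15.298842; exercise = 9.801954; V(1,1) = max -> 15.298842
  V(0,0) = exp(-r*dt) * [p*0.000000 + (1-p)*15.298842] = 8.416398; exercise = 0.000000; V(0,0) = max -> 8.416398


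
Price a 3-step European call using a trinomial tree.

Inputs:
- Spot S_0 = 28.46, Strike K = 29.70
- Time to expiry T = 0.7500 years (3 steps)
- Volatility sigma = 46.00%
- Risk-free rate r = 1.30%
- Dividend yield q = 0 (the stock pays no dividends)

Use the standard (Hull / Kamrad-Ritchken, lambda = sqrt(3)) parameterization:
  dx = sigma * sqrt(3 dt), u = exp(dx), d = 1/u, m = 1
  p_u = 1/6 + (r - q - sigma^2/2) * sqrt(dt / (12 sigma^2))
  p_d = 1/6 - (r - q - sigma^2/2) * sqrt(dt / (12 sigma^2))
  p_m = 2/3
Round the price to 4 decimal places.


Answer: Price = V(0,0) = 3.8626

Derivation:
dt = T/N = 0.250000; dx = sigma*sqrt(3*dt) = 0.398372
u = exp(dx) = 1.489398; d = 1/u = 0.671412
p_u = 0.137548, p_m = 0.666667, p_d = 0.195785
Discount per step: exp(-r*dt) = 0.996755
Stock lattice S(k, j) with j the centered position index:
  k=0: S(0,+0) = 28.4600
  k=1: S(1,-1) = 19.1084; S(1,+0) = 28.4600; S(1,+1) = 42.3883
  k=2: S(2,-2) = 12.8296; S(2,-1) = 19.1084; S(2,+0) = 28.4600; S(2,+1) = 42.3883; S(2,+2) = 63.1330
  k=3: S(3,-3) = 8.6140; S(3,-2) = 12.8296; S(3,-1) = 19.1084; S(3,+0) = 28.4600; S(3,+1) = 42.3883; S(3,+2) = 63.1330; S(3,+3) = 94.0301
Terminal payoffs V(N, j) = max(S_T - K, 0):
  V(3,-3) = 0.000000; V(3,-2) = 0.000000; V(3,-1) = 0.000000; V(3,+0) = 0.000000; V(3,+1) = 12.688253; V(3,+2) = 33.432959; V(3,+3) = 64.330072
Backward induction: V(k, j) = exp(-r*dt) * [p_u * V(k+1, j+1) + p_m * V(k+1, j) + p_d * V(k+1, j-1)]
  V(2,-2) = exp(-r*dt) * [p_u*0.000000 + p_m*0.000000 + p_d*0.000000] = 0.000000
  V(2,-1) = exp(-r*dt) * [p_u*0.000000 + p_m*0.000000 + p_d*0.000000] = 0.000000
  V(2,+0) = exp(-r*dt) * [p_u*12.688253 + p_m*0.000000 + p_d*0.000000] = 1.739583
  V(2,+1) = exp(-r*dt) * [p_u*33.432959 + p_m*12.688253 + p_d*0.000000] = 13.015109
  V(2,+2) = exp(-r*dt) * [p_u*64.330072 + p_m*33.432959 + p_d*12.688253] = 33.512201
  V(1,-1) = exp(-r*dt) * [p_u*1.739583 + p_m*0.000000 + p_d*0.000000] = 0.238500
  V(1,+0) = exp(-r*dt) * [p_u*13.015109 + p_m*1.739583 + p_d*0.000000] = 2.940354
  V(1,+1) = exp(-r*dt) * [p_u*33.512201 + p_m*13.015109 + p_d*1.739583] = 13.582649
  V(0,+0) = exp(-r*dt) * [p_u*13.582649 + p_m*2.940354 + p_d*0.238500] = 3.862625


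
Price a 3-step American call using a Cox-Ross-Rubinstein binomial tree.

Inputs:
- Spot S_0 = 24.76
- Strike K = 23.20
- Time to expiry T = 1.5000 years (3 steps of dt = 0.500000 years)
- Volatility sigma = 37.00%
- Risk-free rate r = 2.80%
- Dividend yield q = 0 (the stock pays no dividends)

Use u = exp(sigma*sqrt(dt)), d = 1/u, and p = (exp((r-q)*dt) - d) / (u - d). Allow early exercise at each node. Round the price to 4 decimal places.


dt = T/N = 0.500000
u = exp(sigma*sqrt(dt)) = 1.299045; d = 1/u = 0.769796
p = (exp((r-q)*dt) - d) / (u - d) = 0.461602
Discount per step: exp(-r*dt) = 0.986098
Stock lattice S(k, i) with i counting down-moves:
  k=0: S(0,0) = 24.7600
  k=1: S(1,0) = 32.1644; S(1,1) = 19.0602
  k=2: S(2,0) = 41.7830; S(2,1) = 24.7600; S(2,2) = 14.6724
  k=3: S(3,0) = 54.2779; S(3,1) = 32.1644; S(3,2) = 19.0602; S(3,3) = 11.2948
Terminal payoffs V(N, i) = max(S_T - K, 0):
  V(3,0) = 31.077945; V(3,1) = 8.964358; V(3,2) = 0.000000; V(3,3) = 0.000000
Backward induction: V(k, i) = exp(-r*dt) * [p * V(k+1, i) + (1-p) * V(k+1, i+1)]; then take max(V_cont, immediate exercise) for American.
  V(2,0) = exp(-r*dt) * [p*31.077945 + (1-p)*8.964358] = 18.905491; exercise = 18.582954; V(2,0) = max -> 18.905491
  V(2,1) = exp(-r*dt) * [p*8.964358 + (1-p)*0.000000] = 4.080436; exercise = 1.560000; V(2,1) = max -> 4.080436
  V(2,2) = exp(-r*dt) * [p*0.000000 + (1-p)*0.000000] = 0.000000; exercise = 0.000000; V(2,2) = max -> 0.000000
  V(1,0) = exp(-r*dt) * [p*18.905491 + (1-p)*4.080436] = 10.771842; exercise = 8.964358; V(1,0) = max -> 10.771842
  V(1,1) = exp(-r*dt) * [p*4.080436 + (1-p)*0.000000] = 1.857351; exercise = 0.000000; V(1,1) = max -> 1.857351
  V(0,0) = exp(-r*dt) * [p*10.771842 + (1-p)*1.857351] = 5.889266; exercise = 1.560000; V(0,0) = max -> 5.889266

Answer: Price = V(0,0) = 5.8893


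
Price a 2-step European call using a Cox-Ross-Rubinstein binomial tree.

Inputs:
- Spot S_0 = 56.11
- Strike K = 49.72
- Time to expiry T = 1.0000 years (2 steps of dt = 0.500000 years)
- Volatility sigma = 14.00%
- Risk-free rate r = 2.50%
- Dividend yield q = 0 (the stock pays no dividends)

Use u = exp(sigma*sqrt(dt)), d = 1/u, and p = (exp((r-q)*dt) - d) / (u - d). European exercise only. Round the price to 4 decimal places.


dt = T/N = 0.500000
u = exp(sigma*sqrt(dt)) = 1.104061; d = 1/u = 0.905747
p = (exp((r-q)*dt) - d) / (u - d) = 0.538699
Discount per step: exp(-r*dt) = 0.987578
Stock lattice S(k, i) with i counting down-moves:
  k=0: S(0,0) = 56.1100
  k=1: S(1,0) = 61.9488; S(1,1) = 50.8215
  k=2: S(2,0) = 68.3953; S(2,1) = 56.1100; S(2,2) = 46.0314
Terminal payoffs V(N, i) = max(S_T - K, 0):
  V(2,0) = 18.675289; V(2,1) = 6.390000; V(2,2) = 0.000000
Backward induction: V(k, i) = exp(-r*dt) * [p * V(k+1, i) + (1-p) * V(k+1, i+1)].
  V(1,0) = exp(-r*dt) * [p*18.675289 + (1-p)*6.390000] = 12.846479
  V(1,1) = exp(-r*dt) * [p*6.390000 + (1-p)*0.000000] = 3.399523
  V(0,0) = exp(-r*dt) * [p*12.846479 + (1-p)*3.399523] = 8.383138

Answer: Price = V(0,0) = 8.3831


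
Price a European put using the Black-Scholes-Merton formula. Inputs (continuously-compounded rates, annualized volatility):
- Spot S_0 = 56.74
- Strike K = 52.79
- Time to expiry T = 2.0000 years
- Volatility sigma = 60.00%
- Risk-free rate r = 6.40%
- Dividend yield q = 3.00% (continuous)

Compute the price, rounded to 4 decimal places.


d1 = (ln(S/K) + (r - q + 0.5*sigma^2) * T) / (sigma * sqrt(T)) = 0.58944144
d2 = d1 - sigma * sqrt(T) = -0.25908669
exp(-rT) = 0.87985338; exp(-qT) = 0.94176453
P = K * exp(-rT) * N(-d2) - S_0 * exp(-qT) * N(-d1)
N(-d1) = 0.27778259; N(-d2) = 0.60221582
P = 52.7900 * 0.87985338 * 0.60221582 - 56.7400 * 0.94176453 * 0.27778259 = 13.1279

Answer: Price = 13.1279


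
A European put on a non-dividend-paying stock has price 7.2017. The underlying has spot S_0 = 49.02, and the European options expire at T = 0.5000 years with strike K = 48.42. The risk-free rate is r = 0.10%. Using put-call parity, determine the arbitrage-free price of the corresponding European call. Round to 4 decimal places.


Answer: Call price = 7.8259

Derivation:
Put-call parity: C - P = S_0 * exp(-qT) - K * exp(-rT).
S_0 * exp(-qT) = 49.0200 * 1.00000000 = 49.02000000
K * exp(-rT) = 48.4200 * 0.99950012 = 48.39579605
C = P + S*exp(-qT) - K*exp(-rT)
C = 7.2017 + 49.02000000 - 48.39579605 = 7.8259
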